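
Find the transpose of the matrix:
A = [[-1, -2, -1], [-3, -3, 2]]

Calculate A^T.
[[-1, -3], [-2, -3], [-1, 2]]

The transpose sends entry (i,j) to (j,i); rows become columns.
Row 0 of A: [-1, -2, -1] -> column 0 of A^T.
Row 1 of A: [-3, -3, 2] -> column 1 of A^T.
A^T = [[-1, -3], [-2, -3], [-1, 2]]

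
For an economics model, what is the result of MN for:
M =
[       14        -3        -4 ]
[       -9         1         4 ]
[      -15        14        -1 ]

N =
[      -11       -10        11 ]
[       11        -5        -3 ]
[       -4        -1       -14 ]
MN =
[     -171      -121       219 ]
[       94        81      -158 ]
[      323        81      -193 ]

Matrix multiplication: (MN)[i][j] = sum over k of M[i][k] * N[k][j].
  (MN)[0][0] = (14)*(-11) + (-3)*(11) + (-4)*(-4) = -171
  (MN)[0][1] = (14)*(-10) + (-3)*(-5) + (-4)*(-1) = -121
  (MN)[0][2] = (14)*(11) + (-3)*(-3) + (-4)*(-14) = 219
  (MN)[1][0] = (-9)*(-11) + (1)*(11) + (4)*(-4) = 94
  (MN)[1][1] = (-9)*(-10) + (1)*(-5) + (4)*(-1) = 81
  (MN)[1][2] = (-9)*(11) + (1)*(-3) + (4)*(-14) = -158
  (MN)[2][0] = (-15)*(-11) + (14)*(11) + (-1)*(-4) = 323
  (MN)[2][1] = (-15)*(-10) + (14)*(-5) + (-1)*(-1) = 81
  (MN)[2][2] = (-15)*(11) + (14)*(-3) + (-1)*(-14) = -193
MN =
[     -171      -121       219 ]
[       94        81      -158 ]
[      323        81      -193 ]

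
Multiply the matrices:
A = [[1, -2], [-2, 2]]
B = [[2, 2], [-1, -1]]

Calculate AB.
[[4, 4], [-6, -6]]

Each entry (i,j) of AB = sum over k of A[i][k]*B[k][j].
(AB)[0][0] = (1)*(2) + (-2)*(-1) = 4
(AB)[0][1] = (1)*(2) + (-2)*(-1) = 4
(AB)[1][0] = (-2)*(2) + (2)*(-1) = -6
(AB)[1][1] = (-2)*(2) + (2)*(-1) = -6
AB = [[4, 4], [-6, -6]]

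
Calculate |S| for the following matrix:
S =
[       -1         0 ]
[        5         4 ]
det(S) = -4

For a 2×2 matrix [[a, b], [c, d]], det = a*d - b*c.
det(S) = (-1)*(4) - (0)*(5) = -4 - 0 = -4.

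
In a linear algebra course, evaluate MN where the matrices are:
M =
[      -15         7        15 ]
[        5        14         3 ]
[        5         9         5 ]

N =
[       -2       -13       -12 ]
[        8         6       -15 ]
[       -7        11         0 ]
MN =
[      -19       402        75 ]
[       81        52      -270 ]
[       27        44      -195 ]

Matrix multiplication: (MN)[i][j] = sum over k of M[i][k] * N[k][j].
  (MN)[0][0] = (-15)*(-2) + (7)*(8) + (15)*(-7) = -19
  (MN)[0][1] = (-15)*(-13) + (7)*(6) + (15)*(11) = 402
  (MN)[0][2] = (-15)*(-12) + (7)*(-15) + (15)*(0) = 75
  (MN)[1][0] = (5)*(-2) + (14)*(8) + (3)*(-7) = 81
  (MN)[1][1] = (5)*(-13) + (14)*(6) + (3)*(11) = 52
  (MN)[1][2] = (5)*(-12) + (14)*(-15) + (3)*(0) = -270
  (MN)[2][0] = (5)*(-2) + (9)*(8) + (5)*(-7) = 27
  (MN)[2][1] = (5)*(-13) + (9)*(6) + (5)*(11) = 44
  (MN)[2][2] = (5)*(-12) + (9)*(-15) + (5)*(0) = -195
MN =
[      -19       402        75 ]
[       81        52      -270 ]
[       27        44      -195 ]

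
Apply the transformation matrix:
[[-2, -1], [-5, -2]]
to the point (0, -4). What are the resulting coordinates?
(4, 8)

Matrix multiplication:
[[-2, -1], [-5, -2]] × [0, -4]ᵀ
= [-2×0 + -1×-4, -5×0 + -2×-4]ᵀ
= [4.0000, 8.0000]ᵀ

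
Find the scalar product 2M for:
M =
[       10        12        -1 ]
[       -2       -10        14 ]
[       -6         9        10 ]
2M =
[       20        24        -2 ]
[       -4       -20        28 ]
[      -12        18        20 ]

Scalar multiplication is elementwise: (2M)[i][j] = 2 * M[i][j].
  (2M)[0][0] = 2 * (10) = 20
  (2M)[0][1] = 2 * (12) = 24
  (2M)[0][2] = 2 * (-1) = -2
  (2M)[1][0] = 2 * (-2) = -4
  (2M)[1][1] = 2 * (-10) = -20
  (2M)[1][2] = 2 * (14) = 28
  (2M)[2][0] = 2 * (-6) = -12
  (2M)[2][1] = 2 * (9) = 18
  (2M)[2][2] = 2 * (10) = 20
2M =
[       20        24        -2 ]
[       -4       -20        28 ]
[      -12        18        20 ]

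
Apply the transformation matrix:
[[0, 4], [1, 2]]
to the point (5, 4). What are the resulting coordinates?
(16, 13)

Matrix multiplication:
[[0, 4], [1, 2]] × [5, 4]ᵀ
= [0×5 + 4×4, 1×5 + 2×4]ᵀ
= [16.0000, 13.0000]ᵀ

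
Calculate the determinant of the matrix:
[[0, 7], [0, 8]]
0

For a 2×2 matrix [[a, b], [c, d]], det = ad - bc
det = (0)(8) - (7)(0) = 0 - 0 = 0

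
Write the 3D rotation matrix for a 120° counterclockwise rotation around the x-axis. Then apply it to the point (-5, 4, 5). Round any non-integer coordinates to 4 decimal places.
R = [[1, 0, 0], [0, -1/2, -√3/2], [0, √3/2, -1/2]]; R·(-5, 4, 5) = (-5.0000, -6.3301, 0.9641)

Rotation matrix for 120° around x-axis:
cos(120°) = -1/2, sin(120°) = √3/2
R = [[1, 0, 0], [0, -1/2, -√3/2], [0, √3/2, -1/2]]
Apply to (-5, 4, 5): R·[-5, 4, 5]ᵀ = (-5.0000, -6.3301, 0.9641)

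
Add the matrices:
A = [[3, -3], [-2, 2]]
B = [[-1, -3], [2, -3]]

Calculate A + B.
[[2, -6], [0, -1]]

Add corresponding elements:
(3)+(-1)=2
(-3)+(-3)=-6
(-2)+(2)=0
(2)+(-3)=-1
A + B = [[2, -6], [0, -1]]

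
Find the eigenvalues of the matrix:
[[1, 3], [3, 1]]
λ = -2 and λ = 4

Characteristic equation: det(A - λI) = 0
λ² - (trace)λ + (det) = 0
λ² - (2)λ + (-8) = 0
λ² - 2λ - 8 = 0
Solving: λ = -2, 4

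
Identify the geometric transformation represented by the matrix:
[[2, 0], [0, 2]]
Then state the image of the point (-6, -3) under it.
uniform scaling by factor 2; image of (-6, -3) is (-12, -6)

This is a diagonal matrix with equal entries 2, so it scales both axes by the same factor 2.
The matrix [[2, 0], [0, 2]] represents: uniform scaling by factor 2.
Applying it to (-6, -3): [2·-6 + 0·-3, 0·-6 + 2·-3] = (-12, -6).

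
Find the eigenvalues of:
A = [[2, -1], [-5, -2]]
λ = -3, 3

Solve det(A - λI) = 0. For a 2×2 matrix this is λ² - (trace)λ + det = 0.
trace(A) = 2 - 2 = 0.
det(A) = (2)*(-2) - (-1)*(-5) = -4 - 5 = -9.
Characteristic equation: λ² - (0)λ + (-9) = 0.
Discriminant: (0)² - 4*(-9) = 0 + 36 = 36.
Roots: λ = (0 ± √36) / 2 = -3, 3.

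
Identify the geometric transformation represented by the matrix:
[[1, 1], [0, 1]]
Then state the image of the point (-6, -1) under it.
horizontal shear with factor 1; image of (-6, -1) is (-7, -1)

The matrix [[1, k], [0, 1]] sends (x, y) to (x + 1y, y), leaving the y-coordinate fixed: a horizontal shear.
The matrix [[1, 1], [0, 1]] represents: horizontal shear with factor 1.
Applying it to (-6, -1): [1·-6 + 1·-1, 0·-6 + 1·-1] = (-7, -1).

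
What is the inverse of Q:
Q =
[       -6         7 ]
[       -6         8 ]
det(Q) = -6
Q⁻¹ =
[     -4/3       7/6 ]
[       -1         1 ]

For a 2×2 matrix Q = [[a, b], [c, d]] with det(Q) ≠ 0, Q⁻¹ = (1/det(Q)) * [[d, -b], [-c, a]].
det(Q) = (-6)*(8) - (7)*(-6) = -48 + 42 = -6.
Q⁻¹ = (1/-6) * [[8, -7], [6, -6]].
Dividing each entry by -6 and reducing:
Q⁻¹ =
[     -4/3       7/6 ]
[       -1         1 ]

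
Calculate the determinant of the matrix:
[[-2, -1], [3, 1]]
1

For a 2×2 matrix [[a, b], [c, d]], det = ad - bc
det = (-2)(1) - (-1)(3) = -2 - -3 = 1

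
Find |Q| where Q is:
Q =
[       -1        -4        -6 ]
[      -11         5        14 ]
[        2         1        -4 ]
det(Q) = 224

Expand along row 0 (cofactor expansion): det(Q) = a*(e*i - f*h) - b*(d*i - f*g) + c*(d*h - e*g), where the 3×3 is [[a, b, c], [d, e, f], [g, h, i]].
Minor M_00 = (5)*(-4) - (14)*(1) = -20 - 14 = -34.
Minor M_01 = (-11)*(-4) - (14)*(2) = 44 - 28 = 16.
Minor M_02 = (-11)*(1) - (5)*(2) = -11 - 10 = -21.
det(Q) = (-1)*(-34) - (-4)*(16) + (-6)*(-21) = 34 + 64 + 126 = 224.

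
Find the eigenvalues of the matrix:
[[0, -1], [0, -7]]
λ = -7 and λ = 0

Characteristic equation: det(A - λI) = 0
λ² - (trace)λ + (det) = 0
λ² - (-7)λ + (0) = 0
λ² + 7λ + 0 = 0
Solving: λ = -7, 0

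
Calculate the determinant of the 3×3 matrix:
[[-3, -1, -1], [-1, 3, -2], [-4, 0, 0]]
-20

Expansion along first row:
det = -3·det([[3,-2],[0,0]]) - -1·det([[-1,-2],[-4,0]]) + -1·det([[-1,3],[-4,0]])
    = -3·(3·0 - -2·0) - -1·(-1·0 - -2·-4) + -1·(-1·0 - 3·-4)
    = -3·0 - -1·-8 + -1·12
    = 0 + -8 + -12 = -20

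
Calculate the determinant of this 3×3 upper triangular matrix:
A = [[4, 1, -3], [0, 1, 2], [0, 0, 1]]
4

The determinant of a triangular matrix is the product of its diagonal entries (the off-diagonal entries above the diagonal do not affect it).
det(A) = (4) * (1) * (1) = 4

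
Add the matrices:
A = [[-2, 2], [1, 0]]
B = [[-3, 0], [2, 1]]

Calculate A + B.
[[-5, 2], [3, 1]]

Add corresponding elements:
(-2)+(-3)=-5
(2)+(0)=2
(1)+(2)=3
(0)+(1)=1
A + B = [[-5, 2], [3, 1]]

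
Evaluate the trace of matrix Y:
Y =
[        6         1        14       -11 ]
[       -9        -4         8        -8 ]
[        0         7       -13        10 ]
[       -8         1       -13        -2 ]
tr(Y) = 6 - 4 - 13 - 2 = -13

The trace of a square matrix is the sum of its diagonal entries.
Diagonal entries of Y: Y[0][0] = 6, Y[1][1] = -4, Y[2][2] = -13, Y[3][3] = -2.
tr(Y) = 6 - 4 - 13 - 2 = -13.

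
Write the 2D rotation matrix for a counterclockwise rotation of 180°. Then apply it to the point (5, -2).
R = [[-1, 0], [0, -1]]; R·(5, -2) = (-5, 2)

Rotation matrix formula: R(θ) = [[cos θ, -sin θ], [sin θ, cos θ]]
For θ = 180°:
cos(180°) = -1
sin(180°) = 0
R = [[-1, 0], [0, -1]]
Apply to (5, -2): [-1·5 + (0)·-2, 0·5 + -1·-2] = (-5, 2)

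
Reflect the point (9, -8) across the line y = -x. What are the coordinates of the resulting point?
(8, -9)

Reflection across line y = -x: (9, -8) → (8, -9)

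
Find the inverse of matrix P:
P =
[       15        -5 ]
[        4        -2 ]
det(P) = -10
P⁻¹ =
[      1/5      -1/2 ]
[      2/5      -3/2 ]

For a 2×2 matrix P = [[a, b], [c, d]] with det(P) ≠ 0, P⁻¹ = (1/det(P)) * [[d, -b], [-c, a]].
det(P) = (15)*(-2) - (-5)*(4) = -30 + 20 = -10.
P⁻¹ = (1/-10) * [[-2, 5], [-4, 15]].
Dividing each entry by -10 and reducing:
P⁻¹ =
[      1/5      -1/2 ]
[      2/5      -3/2 ]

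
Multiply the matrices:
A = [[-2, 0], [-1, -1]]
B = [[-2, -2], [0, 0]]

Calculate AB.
[[4, 4], [2, 2]]

Each entry (i,j) of AB = sum over k of A[i][k]*B[k][j].
(AB)[0][0] = (-2)*(-2) + (0)*(0) = 4
(AB)[0][1] = (-2)*(-2) + (0)*(0) = 4
(AB)[1][0] = (-1)*(-2) + (-1)*(0) = 2
(AB)[1][1] = (-1)*(-2) + (-1)*(0) = 2
AB = [[4, 4], [2, 2]]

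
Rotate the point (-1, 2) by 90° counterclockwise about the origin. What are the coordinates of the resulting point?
(-2, -1)

Rotation matrix R(θ) = [[cos θ, -sin θ], [sin θ, cos θ]]; for θ = 90°:
R = [[0, -1], [1, 0]]
Result: R × [-1, 2]ᵀ = [0·-1 + (-1)·2, 1·-1 + (0)·2]ᵀ = (-2, -1)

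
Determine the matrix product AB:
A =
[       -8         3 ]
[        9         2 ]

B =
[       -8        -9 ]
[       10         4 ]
AB =
[       94        84 ]
[      -52       -73 ]

Matrix multiplication: (AB)[i][j] = sum over k of A[i][k] * B[k][j].
  (AB)[0][0] = (-8)*(-8) + (3)*(10) = 94
  (AB)[0][1] = (-8)*(-9) + (3)*(4) = 84
  (AB)[1][0] = (9)*(-8) + (2)*(10) = -52
  (AB)[1][1] = (9)*(-9) + (2)*(4) = -73
AB =
[       94        84 ]
[      -52       -73 ]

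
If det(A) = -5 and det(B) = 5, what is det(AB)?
-25

Use the multiplicative property of determinants: det(AB) = det(A)*det(B).
det(AB) = (-5)*(5) = -25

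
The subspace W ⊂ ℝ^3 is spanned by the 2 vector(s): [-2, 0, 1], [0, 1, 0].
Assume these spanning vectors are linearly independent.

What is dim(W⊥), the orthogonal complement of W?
dim(W⊥) = 1

For any subspace W of ℝ^n, dim(W) + dim(W⊥) = n (the whole-space dimension).
Here the given 2 vectors are linearly independent, so dim(W) = 2.
Thus dim(W⊥) = n - dim(W) = 3 - 2 = 1.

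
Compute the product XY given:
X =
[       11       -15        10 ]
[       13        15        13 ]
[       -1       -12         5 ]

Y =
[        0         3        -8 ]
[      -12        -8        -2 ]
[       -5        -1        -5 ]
XY =
[      130       143      -108 ]
[     -245       -94      -199 ]
[      119        88         7 ]

Matrix multiplication: (XY)[i][j] = sum over k of X[i][k] * Y[k][j].
  (XY)[0][0] = (11)*(0) + (-15)*(-12) + (10)*(-5) = 130
  (XY)[0][1] = (11)*(3) + (-15)*(-8) + (10)*(-1) = 143
  (XY)[0][2] = (11)*(-8) + (-15)*(-2) + (10)*(-5) = -108
  (XY)[1][0] = (13)*(0) + (15)*(-12) + (13)*(-5) = -245
  (XY)[1][1] = (13)*(3) + (15)*(-8) + (13)*(-1) = -94
  (XY)[1][2] = (13)*(-8) + (15)*(-2) + (13)*(-5) = -199
  (XY)[2][0] = (-1)*(0) + (-12)*(-12) + (5)*(-5) = 119
  (XY)[2][1] = (-1)*(3) + (-12)*(-8) + (5)*(-1) = 88
  (XY)[2][2] = (-1)*(-8) + (-12)*(-2) + (5)*(-5) = 7
XY =
[      130       143      -108 ]
[     -245       -94      -199 ]
[      119        88         7 ]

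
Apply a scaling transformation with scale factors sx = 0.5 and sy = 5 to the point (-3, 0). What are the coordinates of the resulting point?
(-1.5, 0)

Scaling matrix:
[[0.50, 0], [0, 5]]
Result: (-3 × 0.5, 0 × 5) = (-1.5, 0)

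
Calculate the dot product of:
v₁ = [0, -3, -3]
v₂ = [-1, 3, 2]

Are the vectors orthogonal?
-15, No

The dot product is the sum of products of corresponding components.
v₁·v₂ = (0)*(-1) + (-3)*(3) + (-3)*(2) = 0 - 9 - 6 = -15.
Two vectors are orthogonal iff their dot product is 0; here the dot product is -15, so the vectors are not orthogonal.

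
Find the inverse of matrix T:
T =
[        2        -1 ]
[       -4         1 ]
det(T) = -2
T⁻¹ =
[     -1/2      -1/2 ]
[       -2        -1 ]

For a 2×2 matrix T = [[a, b], [c, d]] with det(T) ≠ 0, T⁻¹ = (1/det(T)) * [[d, -b], [-c, a]].
det(T) = (2)*(1) - (-1)*(-4) = 2 - 4 = -2.
T⁻¹ = (1/-2) * [[1, 1], [4, 2]].
Dividing each entry by -2 and reducing:
T⁻¹ =
[     -1/2      -1/2 ]
[       -2        -1 ]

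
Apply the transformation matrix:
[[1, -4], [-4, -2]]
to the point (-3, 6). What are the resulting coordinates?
(-27, 0)

Matrix multiplication:
[[1, -4], [-4, -2]] × [-3, 6]ᵀ
= [1×-3 + -4×6, -4×-3 + -2×6]ᵀ
= [-27.0000, 0.0000]ᵀ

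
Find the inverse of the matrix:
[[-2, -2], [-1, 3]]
[[-3/8, -1/4], [-1/8, 1/4]]

For [[a,b],[c,d]], inverse = (1/det)·[[d,-b],[-c,a]]
det = -2·3 - -2·-1 = -8
Inverse = (1/-8)·[[3, 2], [1, -2]]
        = [[-3/8, -1/4], [-1/8, 1/4]]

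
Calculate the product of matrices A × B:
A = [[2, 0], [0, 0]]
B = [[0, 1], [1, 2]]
[[0, 2], [0, 0]]

Matrix multiplication:
C[0][0] = 2×0 + 0×1 = 0
C[0][1] = 2×1 + 0×2 = 2
C[1][0] = 0×0 + 0×1 = 0
C[1][1] = 0×1 + 0×2 = 0
Result: [[0, 2], [0, 0]]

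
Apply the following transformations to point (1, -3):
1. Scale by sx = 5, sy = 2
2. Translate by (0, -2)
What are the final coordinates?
(5, -8)

Step 1: Scale (1, -3) by (sx, sy) = (5, 2) → (5, -6)
Step 2: Translate by (0, -2) → (5, -8)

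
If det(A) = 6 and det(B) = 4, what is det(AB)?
24

Use the multiplicative property of determinants: det(AB) = det(A)*det(B).
det(AB) = (6)*(4) = 24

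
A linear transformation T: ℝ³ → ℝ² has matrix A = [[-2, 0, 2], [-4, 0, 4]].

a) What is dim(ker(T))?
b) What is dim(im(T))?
dim(ker) = 2, dim(im) = 1

Observe that row 2 = 2 × row 1 (so the rows are linearly dependent).
Thus rank(A) = 1 (only one linearly independent row).
dim(im(T)) = rank(A) = 1.
By the rank-nullity theorem applied to T: ℝ³ → ℝ², rank(A) + nullity(A) = 3 (the domain dimension), so dim(ker(T)) = 3 - 1 = 2.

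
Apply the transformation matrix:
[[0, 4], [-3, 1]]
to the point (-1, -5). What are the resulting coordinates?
(-20, -2)

Matrix multiplication:
[[0, 4], [-3, 1]] × [-1, -5]ᵀ
= [0×-1 + 4×-5, -3×-1 + 1×-5]ᵀ
= [-20.0000, -2.0000]ᵀ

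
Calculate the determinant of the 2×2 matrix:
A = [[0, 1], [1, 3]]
-1

For A = [[a, b], [c, d]], det(A) = a*d - b*c.
det(A) = (0)*(3) - (1)*(1) = 0 - 1 = -1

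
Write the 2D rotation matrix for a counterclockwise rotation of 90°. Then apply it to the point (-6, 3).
R = [[0, -1], [1, 0]]; R·(-6, 3) = (-3, -6)

Rotation matrix formula: R(θ) = [[cos θ, -sin θ], [sin θ, cos θ]]
For θ = 90°:
cos(90°) = 0
sin(90°) = 1
R = [[0, -1], [1, 0]]
Apply to (-6, 3): [0·-6 + (-1)·3, 1·-6 + 0·3] = (-3, -6)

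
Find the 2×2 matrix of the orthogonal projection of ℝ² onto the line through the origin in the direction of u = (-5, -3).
[[25/34, 15/34], [15/34, 9/34]]

The orthogonal projection onto the line spanned by a nonzero vector u = (a, b) has matrix P = (u uᵀ) / (uᵀ u) = (1/(a² + b²)) · [[a², ab], [ab, b²]].
Here u = (-5, -3), so a² + b² = 25 + 9 = 34.
P = (1/34) · [[25, 15], [15, 9]] = [[25/34, 15/34], [15/34, 9/34]].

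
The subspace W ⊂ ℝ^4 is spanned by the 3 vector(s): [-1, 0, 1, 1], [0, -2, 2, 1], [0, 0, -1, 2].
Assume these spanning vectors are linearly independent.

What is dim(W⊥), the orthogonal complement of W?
dim(W⊥) = 1

For any subspace W of ℝ^n, dim(W) + dim(W⊥) = n (the whole-space dimension).
Here the given 3 vectors are linearly independent, so dim(W) = 3.
Thus dim(W⊥) = n - dim(W) = 4 - 3 = 1.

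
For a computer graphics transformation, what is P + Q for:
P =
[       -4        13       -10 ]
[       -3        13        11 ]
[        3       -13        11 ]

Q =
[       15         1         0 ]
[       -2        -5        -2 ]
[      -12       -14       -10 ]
P + Q =
[       11        14       -10 ]
[       -5         8         9 ]
[       -9       -27         1 ]

Matrix addition is elementwise: (P+Q)[i][j] = P[i][j] + Q[i][j].
  (P+Q)[0][0] = (-4) + (15) = 11
  (P+Q)[0][1] = (13) + (1) = 14
  (P+Q)[0][2] = (-10) + (0) = -10
  (P+Q)[1][0] = (-3) + (-2) = -5
  (P+Q)[1][1] = (13) + (-5) = 8
  (P+Q)[1][2] = (11) + (-2) = 9
  (P+Q)[2][0] = (3) + (-12) = -9
  (P+Q)[2][1] = (-13) + (-14) = -27
  (P+Q)[2][2] = (11) + (-10) = 1
P + Q =
[       11        14       -10 ]
[       -5         8         9 ]
[       -9       -27         1 ]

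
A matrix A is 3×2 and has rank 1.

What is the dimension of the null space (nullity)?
1

The rank-nullity theorem for an m×n matrix states:
rank(A) + nullity(A) = n (the number of columns).
Here n = 2 and rank(A) = 1, so nullity(A) = 2 - 1 = 1.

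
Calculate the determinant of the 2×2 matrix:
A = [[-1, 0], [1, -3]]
3

For A = [[a, b], [c, d]], det(A) = a*d - b*c.
det(A) = (-1)*(-3) - (0)*(1) = 3 - 0 = 3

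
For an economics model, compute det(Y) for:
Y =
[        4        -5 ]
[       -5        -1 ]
det(Y) = -29

For a 2×2 matrix [[a, b], [c, d]], det = a*d - b*c.
det(Y) = (4)*(-1) - (-5)*(-5) = -4 - 25 = -29.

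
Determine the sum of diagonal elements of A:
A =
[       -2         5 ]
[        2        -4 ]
tr(A) = -2 - 4 = -6

The trace of a square matrix is the sum of its diagonal entries.
Diagonal entries of A: A[0][0] = -2, A[1][1] = -4.
tr(A) = -2 - 4 = -6.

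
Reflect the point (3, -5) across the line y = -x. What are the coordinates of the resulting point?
(5, -3)

Reflection across line y = -x: (3, -5) → (5, -3)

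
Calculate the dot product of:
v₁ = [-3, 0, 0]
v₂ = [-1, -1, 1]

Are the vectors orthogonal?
3, No

The dot product is the sum of products of corresponding components.
v₁·v₂ = (-3)*(-1) + (0)*(-1) + (0)*(1) = 3 + 0 + 0 = 3.
Two vectors are orthogonal iff their dot product is 0; here the dot product is 3, so the vectors are not orthogonal.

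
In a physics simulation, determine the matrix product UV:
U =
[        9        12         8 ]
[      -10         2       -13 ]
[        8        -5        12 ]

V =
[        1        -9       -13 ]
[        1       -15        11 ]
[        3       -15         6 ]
UV =
[       45      -381        63 ]
[      -47       255        74 ]
[       39      -177       -87 ]

Matrix multiplication: (UV)[i][j] = sum over k of U[i][k] * V[k][j].
  (UV)[0][0] = (9)*(1) + (12)*(1) + (8)*(3) = 45
  (UV)[0][1] = (9)*(-9) + (12)*(-15) + (8)*(-15) = -381
  (UV)[0][2] = (9)*(-13) + (12)*(11) + (8)*(6) = 63
  (UV)[1][0] = (-10)*(1) + (2)*(1) + (-13)*(3) = -47
  (UV)[1][1] = (-10)*(-9) + (2)*(-15) + (-13)*(-15) = 255
  (UV)[1][2] = (-10)*(-13) + (2)*(11) + (-13)*(6) = 74
  (UV)[2][0] = (8)*(1) + (-5)*(1) + (12)*(3) = 39
  (UV)[2][1] = (8)*(-9) + (-5)*(-15) + (12)*(-15) = -177
  (UV)[2][2] = (8)*(-13) + (-5)*(11) + (12)*(6) = -87
UV =
[       45      -381        63 ]
[      -47       255        74 ]
[       39      -177       -87 ]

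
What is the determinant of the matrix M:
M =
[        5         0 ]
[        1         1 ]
det(M) = 5

For a 2×2 matrix [[a, b], [c, d]], det = a*d - b*c.
det(M) = (5)*(1) - (0)*(1) = 5 - 0 = 5.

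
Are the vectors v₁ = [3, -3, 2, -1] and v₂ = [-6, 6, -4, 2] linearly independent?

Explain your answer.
No, linearly dependent (v₂ = -2·v₁)

Check whether there is a scalar k with v₂ = k·v₁.
Comparing components, k = -2 satisfies -2·[3, -3, 2, -1] = [-6, 6, -4, 2].
Since v₂ is a scalar multiple of v₁, the two vectors are linearly dependent.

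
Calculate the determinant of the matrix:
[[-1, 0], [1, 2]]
-2

For a 2×2 matrix [[a, b], [c, d]], det = ad - bc
det = (-1)(2) - (0)(1) = -2 - 0 = -2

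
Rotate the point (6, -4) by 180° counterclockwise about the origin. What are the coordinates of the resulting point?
(-6, 4)

Rotation matrix R(θ) = [[cos θ, -sin θ], [sin θ, cos θ]]; for θ = 180°:
R = [[-1, 0], [0, -1]]
Result: R × [6, -4]ᵀ = [-1·6 + (0)·-4, 0·6 + (-1)·-4]ᵀ = (-6, 4)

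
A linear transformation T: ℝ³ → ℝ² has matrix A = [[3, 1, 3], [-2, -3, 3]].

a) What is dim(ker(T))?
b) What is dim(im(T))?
dim(ker) = 1, dim(im) = 2

The two rows are not scalar multiples of one another (no single k satisfies row 2 = k × row 1), so they are linearly independent.
Thus rank(A) = 2.
dim(im(T)) = rank(A) = 2.
By the rank-nullity theorem applied to T: ℝ³ → ℝ², rank(A) + nullity(A) = 3 (the domain dimension), so dim(ker(T)) = 3 - 2 = 1.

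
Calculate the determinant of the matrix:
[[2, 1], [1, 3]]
5

For a 2×2 matrix [[a, b], [c, d]], det = ad - bc
det = (2)(3) - (1)(1) = 6 - 1 = 5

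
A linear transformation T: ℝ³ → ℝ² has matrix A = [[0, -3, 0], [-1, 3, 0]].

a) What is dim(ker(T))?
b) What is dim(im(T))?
dim(ker) = 1, dim(im) = 2

The two rows are not scalar multiples of one another (no single k satisfies row 2 = k × row 1), so they are linearly independent.
Thus rank(A) = 2.
dim(im(T)) = rank(A) = 2.
By the rank-nullity theorem applied to T: ℝ³ → ℝ², rank(A) + nullity(A) = 3 (the domain dimension), so dim(ker(T)) = 3 - 2 = 1.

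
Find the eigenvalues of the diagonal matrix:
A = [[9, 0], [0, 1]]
λ₁ = 9, λ₂ = 1

The characteristic polynomial of A is det(A - λI) = (9 - λ)(1 - λ) = 0.
The roots are λ = 9 and λ = 1, so the eigenvalues are the diagonal entries.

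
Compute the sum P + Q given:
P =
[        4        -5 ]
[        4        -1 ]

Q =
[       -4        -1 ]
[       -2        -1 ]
P + Q =
[        0        -6 ]
[        2        -2 ]

Matrix addition is elementwise: (P+Q)[i][j] = P[i][j] + Q[i][j].
  (P+Q)[0][0] = (4) + (-4) = 0
  (P+Q)[0][1] = (-5) + (-1) = -6
  (P+Q)[1][0] = (4) + (-2) = 2
  (P+Q)[1][1] = (-1) + (-1) = -2
P + Q =
[        0        -6 ]
[        2        -2 ]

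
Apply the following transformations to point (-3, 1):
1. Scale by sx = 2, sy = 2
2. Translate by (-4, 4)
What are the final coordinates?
(-10, 6)

Step 1: Scale (-3, 1) by (sx, sy) = (2, 2) → (-6, 2)
Step 2: Translate by (-4, 4) → (-10, 6)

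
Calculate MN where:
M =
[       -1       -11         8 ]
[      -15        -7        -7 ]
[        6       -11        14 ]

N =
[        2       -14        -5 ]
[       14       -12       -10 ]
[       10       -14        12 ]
MN =
[      -76        34       211 ]
[     -198       392        61 ]
[       -2      -148       248 ]

Matrix multiplication: (MN)[i][j] = sum over k of M[i][k] * N[k][j].
  (MN)[0][0] = (-1)*(2) + (-11)*(14) + (8)*(10) = -76
  (MN)[0][1] = (-1)*(-14) + (-11)*(-12) + (8)*(-14) = 34
  (MN)[0][2] = (-1)*(-5) + (-11)*(-10) + (8)*(12) = 211
  (MN)[1][0] = (-15)*(2) + (-7)*(14) + (-7)*(10) = -198
  (MN)[1][1] = (-15)*(-14) + (-7)*(-12) + (-7)*(-14) = 392
  (MN)[1][2] = (-15)*(-5) + (-7)*(-10) + (-7)*(12) = 61
  (MN)[2][0] = (6)*(2) + (-11)*(14) + (14)*(10) = -2
  (MN)[2][1] = (6)*(-14) + (-11)*(-12) + (14)*(-14) = -148
  (MN)[2][2] = (6)*(-5) + (-11)*(-10) + (14)*(12) = 248
MN =
[      -76        34       211 ]
[     -198       392        61 ]
[       -2      -148       248 ]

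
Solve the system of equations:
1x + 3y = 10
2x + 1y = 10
x = 4, y = 2

Use elimination (row reduction):
Equation 1: 1x + 3y = 10.
Equation 2: 2x + 1y = 10.
Multiply Eq1 by 2 and Eq2 by 1: 2x + 6y = 20;  2x + 1y = 10.
Subtract: (-5)y = -10, so y = 2.
Back-substitute into Eq1: 1x + 3*(2) = 10, so x = 4.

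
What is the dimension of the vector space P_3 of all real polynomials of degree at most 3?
Dimension = 4

A polynomial of degree at most 3 can be written as a₀ + a₁x + a₂x² + a₃x³, with 4 free coefficients a₀, a₁, a₂, a₃.
The set {1, x, x², x³} is a basis: it spans P_3 (every such polynomial is a linear combination of these) and is linearly independent (a polynomial is zero iff all its coefficients are zero).
Therefore dim(P_3) = 3 + 1 = 4.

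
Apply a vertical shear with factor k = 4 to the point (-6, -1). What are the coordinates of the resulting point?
(-6, -25)

Shear matrix for vertical shear with factor k = 4:
[[1, 0], [4, 1]]
Result: (-6, -1) → (-6, -25)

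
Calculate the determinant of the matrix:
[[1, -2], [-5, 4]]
-6

For a 2×2 matrix [[a, b], [c, d]], det = ad - bc
det = (1)(4) - (-2)(-5) = 4 - 10 = -6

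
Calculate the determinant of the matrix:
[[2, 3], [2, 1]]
-4

For a 2×2 matrix [[a, b], [c, d]], det = ad - bc
det = (2)(1) - (3)(2) = 2 - 6 = -4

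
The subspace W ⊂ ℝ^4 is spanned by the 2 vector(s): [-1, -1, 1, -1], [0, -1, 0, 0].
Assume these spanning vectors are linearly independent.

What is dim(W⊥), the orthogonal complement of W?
dim(W⊥) = 2

For any subspace W of ℝ^n, dim(W) + dim(W⊥) = n (the whole-space dimension).
Here the given 2 vectors are linearly independent, so dim(W) = 2.
Thus dim(W⊥) = n - dim(W) = 4 - 2 = 2.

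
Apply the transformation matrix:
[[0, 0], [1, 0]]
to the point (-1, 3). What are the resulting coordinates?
(0, -1)

Matrix multiplication:
[[0, 0], [1, 0]] × [-1, 3]ᵀ
= [0×-1 + 0×3, 1×-1 + 0×3]ᵀ
= [0.0000, -1.0000]ᵀ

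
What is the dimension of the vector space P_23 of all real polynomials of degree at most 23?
Dimension = 24

A polynomial of degree at most 23 can be written as a₀ + a₁x + a₂x² + … + a_23x^23, with 24 free coefficients a₀, …, a_23.
The set {1, x, x², …, x^23} is a basis: it spans P_23 (every such polynomial is a linear combination of these) and is linearly independent (a polynomial is zero iff all its coefficients are zero).
Therefore dim(P_23) = 23 + 1 = 24.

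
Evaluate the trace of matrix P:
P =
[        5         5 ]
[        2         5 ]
tr(P) = 5 + 5 = 10

The trace of a square matrix is the sum of its diagonal entries.
Diagonal entries of P: P[0][0] = 5, P[1][1] = 5.
tr(P) = 5 + 5 = 10.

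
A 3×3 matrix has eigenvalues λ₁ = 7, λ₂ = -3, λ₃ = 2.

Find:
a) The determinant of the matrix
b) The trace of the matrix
det = -42, trace = 6

Two standard eigenvalue identities:
- det(A) equals the product of the eigenvalues (counted with multiplicity).
- trace(A) equals the sum of the eigenvalues.
det(A) = (7)*(-3)*(2) = -42.
trace(A) = 7 - 3 + 2 = 6.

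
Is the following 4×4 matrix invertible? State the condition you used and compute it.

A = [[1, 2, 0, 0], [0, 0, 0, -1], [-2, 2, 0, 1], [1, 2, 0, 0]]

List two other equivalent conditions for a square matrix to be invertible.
No, not invertible; det(A) = 0 (two rows are equal, so the rows are linearly dependent). Equivalent conditions (failing for this A): rank(A) < 4; Ax = 0 has non-trivial solutions; 0 is an eigenvalue; the columns are linearly dependent.

To check invertibility, compute det(A).
In this matrix, row 0 and the last row are identical, so one row is a scalar multiple of another and the rows are linearly dependent.
A matrix with linearly dependent rows has det = 0 and is not invertible.
Equivalent failed conditions:
- rank(A) < 4.
- Ax = 0 has non-trivial solutions.
- 0 is an eigenvalue.
- The columns are linearly dependent.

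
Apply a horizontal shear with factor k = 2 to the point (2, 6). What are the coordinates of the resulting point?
(14, 6)

Shear matrix for horizontal shear with factor k = 2:
[[1, 2], [0, 1]]
Result: (2, 6) → (14, 6)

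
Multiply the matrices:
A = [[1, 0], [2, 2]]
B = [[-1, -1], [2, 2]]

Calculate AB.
[[-1, -1], [2, 2]]

Each entry (i,j) of AB = sum over k of A[i][k]*B[k][j].
(AB)[0][0] = (1)*(-1) + (0)*(2) = -1
(AB)[0][1] = (1)*(-1) + (0)*(2) = -1
(AB)[1][0] = (2)*(-1) + (2)*(2) = 2
(AB)[1][1] = (2)*(-1) + (2)*(2) = 2
AB = [[-1, -1], [2, 2]]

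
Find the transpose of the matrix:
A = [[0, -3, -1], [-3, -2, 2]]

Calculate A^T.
[[0, -3], [-3, -2], [-1, 2]]

The transpose sends entry (i,j) to (j,i); rows become columns.
Row 0 of A: [0, -3, -1] -> column 0 of A^T.
Row 1 of A: [-3, -2, 2] -> column 1 of A^T.
A^T = [[0, -3], [-3, -2], [-1, 2]]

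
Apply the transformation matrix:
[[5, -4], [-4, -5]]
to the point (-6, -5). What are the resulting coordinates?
(-10, 49)

Matrix multiplication:
[[5, -4], [-4, -5]] × [-6, -5]ᵀ
= [5×-6 + -4×-5, -4×-6 + -5×-5]ᵀ
= [-10.0000, 49.0000]ᵀ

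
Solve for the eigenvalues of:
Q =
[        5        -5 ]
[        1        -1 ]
λ = 0, 4

Solve det(Q - λI) = 0. For a 2×2 matrix the characteristic equation is λ² - (trace)λ + det = 0.
trace(Q) = a + d = 5 - 1 = 4.
det(Q) = a*d - b*c = (5)*(-1) - (-5)*(1) = -5 + 5 = 0.
Characteristic equation: λ² - (4)λ + (0) = 0.
Discriminant = (4)² - 4*(0) = 16 - 0 = 16.
λ = (4 ± √16) / 2 = (4 ± 4) / 2 = 0, 4.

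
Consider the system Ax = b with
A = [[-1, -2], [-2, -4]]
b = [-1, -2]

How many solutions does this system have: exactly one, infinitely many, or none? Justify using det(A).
Infinitely many solutions

det(A) = (-1)*(-4) - (-2)*(-2) = 0, so A is singular (column 2 is 2 times column 1).
b = [-1, -2] = 1 * column 1 of A, so b lies in the column space of A.
A singular matrix whose right-hand side is in its column space gives a 1-parameter family of solutions — infinitely many.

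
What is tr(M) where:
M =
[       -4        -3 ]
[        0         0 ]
tr(M) = -4 + 0 = -4

The trace of a square matrix is the sum of its diagonal entries.
Diagonal entries of M: M[0][0] = -4, M[1][1] = 0.
tr(M) = -4 + 0 = -4.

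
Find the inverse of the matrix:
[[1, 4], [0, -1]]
[[1, 4], [0, -1]]

For [[a,b],[c,d]], inverse = (1/det)·[[d,-b],[-c,a]]
det = 1·-1 - 4·0 = -1
Inverse = (1/-1)·[[-1, -4], [0, 1]]
        = [[1, 4], [0, -1]]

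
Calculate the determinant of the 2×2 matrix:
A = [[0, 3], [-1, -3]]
3

For A = [[a, b], [c, d]], det(A) = a*d - b*c.
det(A) = (0)*(-3) - (3)*(-1) = 0 - -3 = 3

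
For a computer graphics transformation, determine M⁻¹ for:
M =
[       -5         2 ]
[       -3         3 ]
det(M) = -9
M⁻¹ =
[     -1/3       2/9 ]
[     -1/3       5/9 ]

For a 2×2 matrix M = [[a, b], [c, d]] with det(M) ≠ 0, M⁻¹ = (1/det(M)) * [[d, -b], [-c, a]].
det(M) = (-5)*(3) - (2)*(-3) = -15 + 6 = -9.
M⁻¹ = (1/-9) * [[3, -2], [3, -5]].
Dividing each entry by -9 and reducing:
M⁻¹ =
[     -1/3       2/9 ]
[     -1/3       5/9 ]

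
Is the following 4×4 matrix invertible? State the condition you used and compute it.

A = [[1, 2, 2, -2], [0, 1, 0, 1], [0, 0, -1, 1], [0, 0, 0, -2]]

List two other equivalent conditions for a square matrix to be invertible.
Yes, invertible; det(A) = 2 ≠ 0. Equivalent conditions: rank(A) = 4; Ax = 0 has only the trivial solution; 0 is not an eigenvalue; the columns of A are linearly independent.

To check invertibility, compute det(A).
The given matrix is triangular, so det(A) equals the product of its diagonal entries = 2 ≠ 0.
Since det(A) ≠ 0, A is invertible.
Equivalent conditions for a square matrix A to be invertible:
- rank(A) = 4 (full rank).
- The homogeneous system Ax = 0 has only the trivial solution x = 0.
- 0 is not an eigenvalue of A.
- The columns (equivalently rows) of A are linearly independent.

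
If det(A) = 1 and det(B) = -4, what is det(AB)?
-4

Use the multiplicative property of determinants: det(AB) = det(A)*det(B).
det(AB) = (1)*(-4) = -4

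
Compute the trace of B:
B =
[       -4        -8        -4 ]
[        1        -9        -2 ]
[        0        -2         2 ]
tr(B) = -4 - 9 + 2 = -11

The trace of a square matrix is the sum of its diagonal entries.
Diagonal entries of B: B[0][0] = -4, B[1][1] = -9, B[2][2] = 2.
tr(B) = -4 - 9 + 2 = -11.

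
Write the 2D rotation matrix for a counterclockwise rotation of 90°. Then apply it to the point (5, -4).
R = [[0, -1], [1, 0]]; R·(5, -4) = (4, 5)

Rotation matrix formula: R(θ) = [[cos θ, -sin θ], [sin θ, cos θ]]
For θ = 90°:
cos(90°) = 0
sin(90°) = 1
R = [[0, -1], [1, 0]]
Apply to (5, -4): [0·5 + (-1)·-4, 1·5 + 0·-4] = (4, 5)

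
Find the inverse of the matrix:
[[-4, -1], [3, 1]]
[[-1, -1], [3, 4]]

For [[a,b],[c,d]], inverse = (1/det)·[[d,-b],[-c,a]]
det = -4·1 - -1·3 = -1
Inverse = (1/-1)·[[1, 1], [-3, -4]]
        = [[-1, -1], [3, 4]]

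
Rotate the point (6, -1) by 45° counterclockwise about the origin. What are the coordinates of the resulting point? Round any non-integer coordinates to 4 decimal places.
(4.9497, 3.5355)

Rotation matrix R(θ) = [[cos θ, -sin θ], [sin θ, cos θ]]; for θ = 45°:
R = [[√2/2, -√2/2], [√2/2, √2/2]]
Result: R × [6, -1]ᵀ = [√2/2·6 + (-√2/2)·-1, √2/2·6 + (√2/2)·-1]ᵀ = (4.9497, 3.5355)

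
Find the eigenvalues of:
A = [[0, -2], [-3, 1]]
λ = -2, 3

Solve det(A - λI) = 0. For a 2×2 matrix this is λ² - (trace)λ + det = 0.
trace(A) = 0 + 1 = 1.
det(A) = (0)*(1) - (-2)*(-3) = 0 - 6 = -6.
Characteristic equation: λ² - (1)λ + (-6) = 0.
Discriminant: (1)² - 4*(-6) = 1 + 24 = 25.
Roots: λ = (1 ± √25) / 2 = -2, 3.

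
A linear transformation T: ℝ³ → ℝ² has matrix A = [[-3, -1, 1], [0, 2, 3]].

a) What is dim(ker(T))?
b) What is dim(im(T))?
dim(ker) = 1, dim(im) = 2

The two rows are not scalar multiples of one another (no single k satisfies row 2 = k × row 1), so they are linearly independent.
Thus rank(A) = 2.
dim(im(T)) = rank(A) = 2.
By the rank-nullity theorem applied to T: ℝ³ → ℝ², rank(A) + nullity(A) = 3 (the domain dimension), so dim(ker(T)) = 3 - 2 = 1.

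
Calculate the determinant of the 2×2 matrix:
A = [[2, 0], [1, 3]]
6

For A = [[a, b], [c, d]], det(A) = a*d - b*c.
det(A) = (2)*(3) - (0)*(1) = 6 - 0 = 6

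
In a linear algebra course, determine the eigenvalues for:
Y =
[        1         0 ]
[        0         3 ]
λ = 1, 3

Solve det(Y - λI) = 0. For a 2×2 matrix the characteristic equation is λ² - (trace)λ + det = 0.
trace(Y) = a + d = 1 + 3 = 4.
det(Y) = a*d - b*c = (1)*(3) - (0)*(0) = 3 - 0 = 3.
Characteristic equation: λ² - (4)λ + (3) = 0.
Discriminant = (4)² - 4*(3) = 16 - 12 = 4.
λ = (4 ± √4) / 2 = (4 ± 2) / 2 = 1, 3.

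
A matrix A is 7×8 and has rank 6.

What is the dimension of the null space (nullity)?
2

The rank-nullity theorem for an m×n matrix states:
rank(A) + nullity(A) = n (the number of columns).
Here n = 8 and rank(A) = 6, so nullity(A) = 8 - 6 = 2.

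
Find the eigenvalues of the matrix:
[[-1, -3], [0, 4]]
λ = -1 and λ = 4

Characteristic equation: det(A - λI) = 0
λ² - (trace)λ + (det) = 0
λ² - (3)λ + (-4) = 0
λ² - 3λ - 4 = 0
Solving: λ = -1, 4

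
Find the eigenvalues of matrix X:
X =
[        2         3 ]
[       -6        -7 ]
λ = -4, -1

Solve det(X - λI) = 0. For a 2×2 matrix the characteristic equation is λ² - (trace)λ + det = 0.
trace(X) = a + d = 2 - 7 = -5.
det(X) = a*d - b*c = (2)*(-7) - (3)*(-6) = -14 + 18 = 4.
Characteristic equation: λ² - (-5)λ + (4) = 0.
Discriminant = (-5)² - 4*(4) = 25 - 16 = 9.
λ = (-5 ± √9) / 2 = (-5 ± 3) / 2 = -4, -1.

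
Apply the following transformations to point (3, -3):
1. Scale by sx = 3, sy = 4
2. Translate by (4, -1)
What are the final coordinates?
(13, -13)

Step 1: Scale (3, -3) by (sx, sy) = (3, 4) → (9, -12)
Step 2: Translate by (4, -1) → (13, -13)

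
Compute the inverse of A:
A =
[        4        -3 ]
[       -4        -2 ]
det(A) = -20
A⁻¹ =
[     1/10     -3/20 ]
[     -1/5      -1/5 ]

For a 2×2 matrix A = [[a, b], [c, d]] with det(A) ≠ 0, A⁻¹ = (1/det(A)) * [[d, -b], [-c, a]].
det(A) = (4)*(-2) - (-3)*(-4) = -8 - 12 = -20.
A⁻¹ = (1/-20) * [[-2, 3], [4, 4]].
Dividing each entry by -20 and reducing:
A⁻¹ =
[     1/10     -3/20 ]
[     -1/5      -1/5 ]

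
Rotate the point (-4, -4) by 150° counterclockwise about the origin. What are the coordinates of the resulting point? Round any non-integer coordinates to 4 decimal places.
(5.4641, 1.4641)

Rotation matrix R(θ) = [[cos θ, -sin θ], [sin θ, cos θ]]; for θ = 150°:
R = [[-√3/2, -1/2], [1/2, -√3/2]]
Result: R × [-4, -4]ᵀ = [-√3/2·-4 + (-1/2)·-4, 1/2·-4 + (-√3/2)·-4]ᵀ = (5.4641, 1.4641)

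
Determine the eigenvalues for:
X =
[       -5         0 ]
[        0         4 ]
λ = -5, 4

Solve det(X - λI) = 0. For a 2×2 matrix the characteristic equation is λ² - (trace)λ + det = 0.
trace(X) = a + d = -5 + 4 = -1.
det(X) = a*d - b*c = (-5)*(4) - (0)*(0) = -20 - 0 = -20.
Characteristic equation: λ² - (-1)λ + (-20) = 0.
Discriminant = (-1)² - 4*(-20) = 1 + 80 = 81.
λ = (-1 ± √81) / 2 = (-1 ± 9) / 2 = -5, 4.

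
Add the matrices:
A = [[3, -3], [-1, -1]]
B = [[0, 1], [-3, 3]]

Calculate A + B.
[[3, -2], [-4, 2]]

Add corresponding elements:
(3)+(0)=3
(-3)+(1)=-2
(-1)+(-3)=-4
(-1)+(3)=2
A + B = [[3, -2], [-4, 2]]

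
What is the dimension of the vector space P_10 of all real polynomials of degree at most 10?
Dimension = 11

A polynomial of degree at most 10 can be written as a₀ + a₁x + a₂x² + … + a_10x^10, with 11 free coefficients a₀, …, a_10.
The set {1, x, x², …, x^10} is a basis: it spans P_10 (every such polynomial is a linear combination of these) and is linearly independent (a polynomial is zero iff all its coefficients are zero).
Therefore dim(P_10) = 10 + 1 = 11.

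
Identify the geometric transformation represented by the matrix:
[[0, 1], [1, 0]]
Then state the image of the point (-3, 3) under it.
reflection across the line y = x; image of (-3, 3) is (3, -3)

This is a symmetric orthogonal matrix with determinant -1, which characterizes a reflection in ℝ².
The matrix [[0, 1], [1, 0]] represents: reflection across the line y = x.
Applying it to (-3, 3): [0·-3 + 1·3, 1·-3 + 0·3] = (3, -3).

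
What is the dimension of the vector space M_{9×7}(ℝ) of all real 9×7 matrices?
Dimension = 63

A real 9×7 matrix is determined by its 9·7 = 63 independent entries.
A standard basis is {E_ij : 1 ≤ i ≤ 9, 1 ≤ j ≤ 7}, where E_ij has a 1 in position (i, j) and 0 elsewhere — there are 63 such matrices, and they are linearly independent and span M_{9×7}(ℝ).
Therefore dim(M_{9×7}(ℝ)) = 63.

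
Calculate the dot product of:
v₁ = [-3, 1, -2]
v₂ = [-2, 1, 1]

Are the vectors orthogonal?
5, No

The dot product is the sum of products of corresponding components.
v₁·v₂ = (-3)*(-2) + (1)*(1) + (-2)*(1) = 6 + 1 - 2 = 5.
Two vectors are orthogonal iff their dot product is 0; here the dot product is 5, so the vectors are not orthogonal.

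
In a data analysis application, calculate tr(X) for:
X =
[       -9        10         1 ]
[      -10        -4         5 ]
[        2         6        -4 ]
tr(X) = -9 - 4 - 4 = -17

The trace of a square matrix is the sum of its diagonal entries.
Diagonal entries of X: X[0][0] = -9, X[1][1] = -4, X[2][2] = -4.
tr(X) = -9 - 4 - 4 = -17.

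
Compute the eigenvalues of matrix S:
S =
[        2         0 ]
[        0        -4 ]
λ = -4, 2

Solve det(S - λI) = 0. For a 2×2 matrix the characteristic equation is λ² - (trace)λ + det = 0.
trace(S) = a + d = 2 - 4 = -2.
det(S) = a*d - b*c = (2)*(-4) - (0)*(0) = -8 - 0 = -8.
Characteristic equation: λ² - (-2)λ + (-8) = 0.
Discriminant = (-2)² - 4*(-8) = 4 + 32 = 36.
λ = (-2 ± √36) / 2 = (-2 ± 6) / 2 = -4, 2.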